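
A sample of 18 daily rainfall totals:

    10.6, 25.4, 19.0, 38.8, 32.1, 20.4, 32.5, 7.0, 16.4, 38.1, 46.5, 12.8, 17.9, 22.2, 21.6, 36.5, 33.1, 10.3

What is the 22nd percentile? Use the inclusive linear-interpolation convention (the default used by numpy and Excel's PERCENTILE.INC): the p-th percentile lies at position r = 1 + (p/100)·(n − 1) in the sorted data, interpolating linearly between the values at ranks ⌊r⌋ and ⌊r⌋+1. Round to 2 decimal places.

15.46

Sorted: 7.0, 10.3, 10.6, 12.8, 16.4, 17.9, 19.0, 20.4, 21.6, 22.2, 25.4, 32.1, 32.5, 33.1, 36.5, 38.1, 38.8, 46.5.
n = 18.
r = 1 + (22/100)·(18 − 1) = 1 + 3.74 = 4.74.
Rank 4 is 12.8 and rank 5 is 16.4.
Interpolate: 12.8 + 0.74·(16.4 − 12.8) = 12.8 + 0.74·3.6 = 15.464.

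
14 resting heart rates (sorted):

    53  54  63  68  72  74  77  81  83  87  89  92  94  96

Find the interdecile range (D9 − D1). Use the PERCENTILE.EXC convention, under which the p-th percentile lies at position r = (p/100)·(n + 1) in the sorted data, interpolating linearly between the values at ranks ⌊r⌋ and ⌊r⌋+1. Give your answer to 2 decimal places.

n = 14.
P10: r = 1.5; ranks 1–2 are 53, 54; interpolating gives 53.5.
P90: r = 13.5; ranks 13–14 are 94, 96; interpolating gives 95.
Difference: 95 − 53.5 = 41.5.

41.50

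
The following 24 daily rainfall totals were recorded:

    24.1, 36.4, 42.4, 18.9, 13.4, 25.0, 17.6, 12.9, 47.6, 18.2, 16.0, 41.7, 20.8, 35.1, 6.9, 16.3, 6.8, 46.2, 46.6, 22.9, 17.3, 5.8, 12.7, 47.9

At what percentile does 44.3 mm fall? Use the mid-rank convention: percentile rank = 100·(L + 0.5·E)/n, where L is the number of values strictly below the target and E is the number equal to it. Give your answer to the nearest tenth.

Sorted: 5.8, 6.8, 6.9, 12.7, 12.9, 13.4, 16.0, 16.3, 17.3, 17.6, 18.2, 18.9, 20.8, 22.9, 24.1, 25.0, 35.1, 36.4, 41.7, 42.4, 46.2, 46.6, 47.6, 47.9.
Count below 44.3: L = 20; count equal: E = 0; n = 24.
Percentile rank = 100·(20 + 0.5·0)/24 = 100·20/24 = 83.33.

83.3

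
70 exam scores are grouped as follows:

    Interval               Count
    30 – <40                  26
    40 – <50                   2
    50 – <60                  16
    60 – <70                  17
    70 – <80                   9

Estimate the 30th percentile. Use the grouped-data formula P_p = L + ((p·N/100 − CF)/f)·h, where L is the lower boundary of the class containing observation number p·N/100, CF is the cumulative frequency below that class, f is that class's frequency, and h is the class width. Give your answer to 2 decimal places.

38.08

N = 70; target position k = 30/100 · 70 = 21.
Cumulative frequencies: 26, 28, 44, 61, 70.
Observation 21 falls in the class 30 – <40.
L = 30, CF = 0, f = 26, h = 10.
P30 = 30 + ((21 − 0)/26)·10 = 30 + 8.07692 = 38.0769.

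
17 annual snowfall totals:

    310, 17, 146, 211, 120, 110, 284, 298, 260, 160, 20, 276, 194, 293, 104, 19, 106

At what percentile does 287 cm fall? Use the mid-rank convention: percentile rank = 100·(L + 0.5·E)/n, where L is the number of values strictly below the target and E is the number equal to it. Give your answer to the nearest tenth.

Sorted: 17, 19, 20, 104, 106, 110, 120, 146, 160, 194, 211, 260, 276, 284, 293, 298, 310.
Count below 287: L = 14; count equal: E = 0; n = 17.
Percentile rank = 100·(14 + 0.5·0)/17 = 100·14/17 = 82.35.

82.4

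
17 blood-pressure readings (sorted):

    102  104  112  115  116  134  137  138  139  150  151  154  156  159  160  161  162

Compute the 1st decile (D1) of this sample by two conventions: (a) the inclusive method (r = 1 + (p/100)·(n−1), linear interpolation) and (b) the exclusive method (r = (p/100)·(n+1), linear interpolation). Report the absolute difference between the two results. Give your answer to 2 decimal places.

5.20

n = 17.
(a) r = 2.6; between ranks 2 (104) and 3 (112): 108.8.
(b) r = 1.8; between ranks 1 (102) and 2 (104): 103.6.
|108.8 − 103.6| = 5.2.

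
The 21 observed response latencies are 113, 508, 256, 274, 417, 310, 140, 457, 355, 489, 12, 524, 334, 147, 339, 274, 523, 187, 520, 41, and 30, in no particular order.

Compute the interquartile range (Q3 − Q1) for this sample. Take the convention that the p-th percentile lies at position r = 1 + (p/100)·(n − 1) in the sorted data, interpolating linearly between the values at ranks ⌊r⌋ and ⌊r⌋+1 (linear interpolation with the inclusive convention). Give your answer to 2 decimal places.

Sorted: 12, 30, 41, 113, 140, 147, 187, 256, 274, 274, 310, 334, 339, 355, 417, 457, 489, 508, 520, 523, 524.
n = 21.
P25: r = 6 (integer) → 147.
P75: r = 16 (integer) → 457.
Difference: 457 − 147 = 310.

310.00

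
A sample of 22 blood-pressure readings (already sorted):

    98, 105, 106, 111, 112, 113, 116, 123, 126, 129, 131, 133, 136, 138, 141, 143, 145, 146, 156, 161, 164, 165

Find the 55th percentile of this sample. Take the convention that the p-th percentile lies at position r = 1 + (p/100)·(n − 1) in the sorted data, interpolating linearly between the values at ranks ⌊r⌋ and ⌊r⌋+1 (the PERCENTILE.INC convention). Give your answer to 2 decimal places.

n = 22.
r = 1 + (55/100)·(22 − 1) = 1 + 11.55 = 12.55.
Rank 12 is 133 and rank 13 is 136.
Interpolate: 133 + 0.55·(136 − 133) = 133 + 0.55·3 = 134.65.

134.65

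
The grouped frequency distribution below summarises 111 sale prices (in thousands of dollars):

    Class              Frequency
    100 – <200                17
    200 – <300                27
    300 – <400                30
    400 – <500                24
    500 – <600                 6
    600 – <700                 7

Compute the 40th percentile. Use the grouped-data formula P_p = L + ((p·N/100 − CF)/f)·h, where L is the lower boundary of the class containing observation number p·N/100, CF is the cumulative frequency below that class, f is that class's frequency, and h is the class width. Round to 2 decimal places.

301.33

N = 111; target position k = 40/100 · 111 = 44.4.
Cumulative frequencies: 17, 44, 74, 98, 104, 111.
Observation 44.4 falls in the class 300 – <400.
L = 300, CF = 44, f = 30, h = 100.
P40 = 300 + ((44.4 − 44)/30)·100 = 300 + 1.33333 = 301.333.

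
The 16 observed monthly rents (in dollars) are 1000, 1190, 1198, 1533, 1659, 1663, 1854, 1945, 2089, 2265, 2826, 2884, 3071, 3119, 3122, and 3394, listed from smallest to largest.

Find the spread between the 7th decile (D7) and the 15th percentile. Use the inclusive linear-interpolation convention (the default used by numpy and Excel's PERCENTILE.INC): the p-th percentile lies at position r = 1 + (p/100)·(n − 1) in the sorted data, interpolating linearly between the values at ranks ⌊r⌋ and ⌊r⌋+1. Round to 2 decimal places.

1573.25

n = 16.
P15: r = 3.25; ranks 3–4 are 1198, 1533; interpolating gives 1281.75.
P70: r = 11.5; ranks 11–12 are 2826, 2884; interpolating gives 2855.
Difference: 2855 − 1281.75 = 1573.25.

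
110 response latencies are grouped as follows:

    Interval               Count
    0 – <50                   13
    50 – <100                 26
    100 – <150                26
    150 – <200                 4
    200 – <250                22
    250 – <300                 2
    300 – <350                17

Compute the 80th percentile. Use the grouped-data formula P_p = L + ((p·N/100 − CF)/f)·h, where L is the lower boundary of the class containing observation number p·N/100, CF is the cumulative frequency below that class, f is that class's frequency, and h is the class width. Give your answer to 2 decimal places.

243.18

N = 110; target position k = 80/100 · 110 = 88.
Cumulative frequencies: 13, 39, 65, 69, 91, 93, 110.
Observation 88 falls in the class 200 – <250.
L = 200, CF = 69, f = 22, h = 50.
P80 = 200 + ((88 − 69)/22)·50 = 200 + 43.1818 = 243.182.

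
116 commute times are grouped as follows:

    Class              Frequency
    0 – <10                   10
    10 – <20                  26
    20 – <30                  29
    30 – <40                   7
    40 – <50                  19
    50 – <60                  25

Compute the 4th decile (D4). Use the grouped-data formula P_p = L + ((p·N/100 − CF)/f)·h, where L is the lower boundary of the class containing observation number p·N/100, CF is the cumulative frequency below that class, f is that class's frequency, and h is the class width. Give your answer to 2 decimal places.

N = 116; target position k = 40/100 · 116 = 46.4.
Cumulative frequencies: 10, 36, 65, 72, 91, 116.
Observation 46.4 falls in the class 20 – <30.
L = 20, CF = 36, f = 29, h = 10.
P40 = 20 + ((46.4 − 36)/29)·10 = 20 + 3.58621 = 23.5862.

23.59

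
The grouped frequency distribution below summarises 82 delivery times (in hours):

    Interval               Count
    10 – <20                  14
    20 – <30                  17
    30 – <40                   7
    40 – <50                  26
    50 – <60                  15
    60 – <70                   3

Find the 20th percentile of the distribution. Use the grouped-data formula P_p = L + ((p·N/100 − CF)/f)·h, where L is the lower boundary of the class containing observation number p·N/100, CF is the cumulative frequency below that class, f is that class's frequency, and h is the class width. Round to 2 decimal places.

21.41

N = 82; target position k = 20/100 · 82 = 16.4.
Cumulative frequencies: 14, 31, 38, 64, 79, 82.
Observation 16.4 falls in the class 20 – <30.
L = 20, CF = 14, f = 17, h = 10.
P20 = 20 + ((16.4 − 14)/17)·10 = 20 + 1.41176 = 21.4118.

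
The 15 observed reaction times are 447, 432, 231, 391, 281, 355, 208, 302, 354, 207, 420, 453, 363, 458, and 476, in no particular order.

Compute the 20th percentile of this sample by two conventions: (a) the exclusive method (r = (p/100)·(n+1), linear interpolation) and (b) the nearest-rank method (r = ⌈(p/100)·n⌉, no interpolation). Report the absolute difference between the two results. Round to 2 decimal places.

Sorted: 207, 208, 231, 281, 302, 354, 355, 363, 391, 420, 432, 447, 453, 458, 476.
n = 15.
(a) r = 3.2; between ranks 3 (231) and 4 (281): 241.
(b) the nearest-rank method: rank 3 → 231.
|241 − 231| = 10.

10.00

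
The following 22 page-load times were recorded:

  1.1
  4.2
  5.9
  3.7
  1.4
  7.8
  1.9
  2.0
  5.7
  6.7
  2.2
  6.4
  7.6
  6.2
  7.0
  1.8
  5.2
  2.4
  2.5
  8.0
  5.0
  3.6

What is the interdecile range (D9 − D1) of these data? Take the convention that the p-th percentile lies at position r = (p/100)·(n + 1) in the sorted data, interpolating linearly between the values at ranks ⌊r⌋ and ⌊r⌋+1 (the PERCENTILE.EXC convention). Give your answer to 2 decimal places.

Sorted: 1.1, 1.4, 1.8, 1.9, 2.0, 2.2, 2.4, 2.5, 3.6, 3.7, 4.2, 5.0, 5.2, 5.7, 5.9, 6.2, 6.4, 6.7, 7.0, 7.6, 7.8, 8.0.
n = 22.
P10: r = 2.3; ranks 2–3 are 1.4, 1.8; interpolating gives 1.52.
P90: r = 20.7; ranks 20–21 are 7.6, 7.8; interpolating gives 7.74.
Difference: 7.74 − 1.52 = 6.22.

6.22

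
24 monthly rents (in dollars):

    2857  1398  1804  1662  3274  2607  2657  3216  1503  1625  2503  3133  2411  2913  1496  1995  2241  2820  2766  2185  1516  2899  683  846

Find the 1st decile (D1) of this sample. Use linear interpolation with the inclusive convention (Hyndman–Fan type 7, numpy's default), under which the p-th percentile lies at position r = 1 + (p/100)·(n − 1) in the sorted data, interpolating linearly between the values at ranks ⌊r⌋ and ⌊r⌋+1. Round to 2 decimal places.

Sorted: 683, 846, 1398, 1496, 1503, 1516, 1625, 1662, 1804, 1995, 2185, 2241, 2411, 2503, 2607, 2657, 2766, 2820, 2857, 2899, 2913, 3133, 3216, 3274.
n = 24.
r = 1 + (10/100)·(24 − 1) = 1 + 2.3 = 3.3.
Rank 3 is 1398 and rank 4 is 1496.
Interpolate: 1398 + 0.3·(1496 − 1398) = 1398 + 0.3·98 = 1427.4.

1427.40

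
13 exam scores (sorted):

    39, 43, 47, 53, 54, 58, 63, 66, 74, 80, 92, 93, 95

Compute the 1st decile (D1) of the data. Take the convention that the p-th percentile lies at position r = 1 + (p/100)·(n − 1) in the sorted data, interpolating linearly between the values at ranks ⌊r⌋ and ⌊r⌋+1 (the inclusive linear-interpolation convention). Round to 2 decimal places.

n = 13.
r = 1 + (10/100)·(13 − 1) = 1 + 1.2 = 2.2.
Rank 2 is 43 and rank 3 is 47.
Interpolate: 43 + 0.2·(47 − 43) = 43 + 0.2·4 = 43.8.

43.80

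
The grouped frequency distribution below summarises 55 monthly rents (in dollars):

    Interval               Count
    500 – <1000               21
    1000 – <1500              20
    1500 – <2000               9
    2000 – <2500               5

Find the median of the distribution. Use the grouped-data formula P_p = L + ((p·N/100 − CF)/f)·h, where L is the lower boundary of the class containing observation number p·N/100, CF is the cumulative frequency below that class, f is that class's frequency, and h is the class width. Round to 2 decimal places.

N = 55; target position k = 50/100 · 55 = 27.5.
Cumulative frequencies: 21, 41, 50, 55.
Observation 27.5 falls in the class 1000 – <1500.
L = 1000, CF = 21, f = 20, h = 500.
P50 = 1000 + ((27.5 − 21)/20)·500 = 1000 + 162.5 = 1162.5.

1162.50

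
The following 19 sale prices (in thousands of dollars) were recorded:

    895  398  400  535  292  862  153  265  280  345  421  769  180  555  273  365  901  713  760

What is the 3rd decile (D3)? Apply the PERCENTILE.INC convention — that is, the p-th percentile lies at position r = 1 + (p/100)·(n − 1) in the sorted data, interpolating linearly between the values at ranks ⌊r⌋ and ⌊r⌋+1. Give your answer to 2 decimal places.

313.20

Sorted: 153, 180, 265, 273, 280, 292, 345, 365, 398, 400, 421, 535, 555, 713, 760, 769, 862, 895, 901.
n = 19.
r = 1 + (30/100)·(19 − 1) = 1 + 5.4 = 6.4.
Rank 6 is 292 and rank 7 is 345.
Interpolate: 292 + 0.4·(345 − 292) = 292 + 0.4·53 = 313.2.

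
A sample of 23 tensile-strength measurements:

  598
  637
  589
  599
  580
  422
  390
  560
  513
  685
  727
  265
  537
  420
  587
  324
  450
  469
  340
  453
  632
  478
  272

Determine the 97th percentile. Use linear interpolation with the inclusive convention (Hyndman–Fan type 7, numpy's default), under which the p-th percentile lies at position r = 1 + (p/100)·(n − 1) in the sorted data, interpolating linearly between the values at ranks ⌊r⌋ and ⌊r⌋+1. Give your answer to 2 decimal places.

699.28

Sorted: 265, 272, 324, 340, 390, 420, 422, 450, 453, 469, 478, 513, 537, 560, 580, 587, 589, 598, 599, 632, 637, 685, 727.
n = 23.
r = 1 + (97/100)·(23 − 1) = 1 + 21.34 = 22.34.
Rank 22 is 685 and rank 23 is 727.
Interpolate: 685 + 0.34·(727 − 685) = 685 + 0.34·42 = 699.28.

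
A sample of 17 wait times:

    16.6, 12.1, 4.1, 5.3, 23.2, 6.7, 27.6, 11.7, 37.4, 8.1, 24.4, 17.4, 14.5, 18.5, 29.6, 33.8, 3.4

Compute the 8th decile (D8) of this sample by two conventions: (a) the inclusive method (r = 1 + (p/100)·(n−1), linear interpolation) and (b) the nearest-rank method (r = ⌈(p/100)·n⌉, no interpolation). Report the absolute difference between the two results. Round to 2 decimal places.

Sorted: 3.4, 4.1, 5.3, 6.7, 8.1, 11.7, 12.1, 14.5, 16.6, 17.4, 18.5, 23.2, 24.4, 27.6, 29.6, 33.8, 37.4.
n = 17.
(a) r = 13.8; between ranks 13 (24.4) and 14 (27.6): 26.96.
(b) the nearest-rank method: rank 14 → 27.6.
|26.96 − 27.6| = 0.64.

0.64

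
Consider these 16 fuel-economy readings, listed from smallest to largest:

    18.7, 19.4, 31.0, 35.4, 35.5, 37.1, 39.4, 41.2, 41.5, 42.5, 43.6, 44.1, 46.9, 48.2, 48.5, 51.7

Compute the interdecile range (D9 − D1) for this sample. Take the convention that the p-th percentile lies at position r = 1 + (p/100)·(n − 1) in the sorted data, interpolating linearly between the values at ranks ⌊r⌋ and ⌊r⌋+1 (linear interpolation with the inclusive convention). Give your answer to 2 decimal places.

23.15

n = 16.
P10: r = 2.5; ranks 2–3 are 19.4, 31.0; interpolating gives 25.2.
P90: r = 14.5; ranks 14–15 are 48.2, 48.5; interpolating gives 48.35.
Difference: 48.35 − 25.2 = 23.15.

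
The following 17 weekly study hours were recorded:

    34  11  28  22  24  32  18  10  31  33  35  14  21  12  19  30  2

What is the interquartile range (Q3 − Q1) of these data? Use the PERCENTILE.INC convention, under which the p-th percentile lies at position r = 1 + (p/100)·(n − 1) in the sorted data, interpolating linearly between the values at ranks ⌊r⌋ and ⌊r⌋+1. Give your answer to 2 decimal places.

Sorted: 2, 10, 11, 12, 14, 18, 19, 21, 22, 24, 28, 30, 31, 32, 33, 34, 35.
n = 17.
P25: r = 5 (integer) → 14.
P75: r = 13 (integer) → 31.
Difference: 31 − 14 = 17.

17.00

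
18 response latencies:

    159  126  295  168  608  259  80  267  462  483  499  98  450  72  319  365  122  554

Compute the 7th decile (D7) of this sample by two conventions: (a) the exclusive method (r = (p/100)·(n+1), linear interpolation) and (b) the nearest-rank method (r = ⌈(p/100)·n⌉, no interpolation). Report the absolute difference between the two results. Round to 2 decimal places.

Sorted: 72, 80, 98, 122, 126, 159, 168, 259, 267, 295, 319, 365, 450, 462, 483, 499, 554, 608.
n = 18.
(a) r = 13.3; between ranks 13 (450) and 14 (462): 453.6.
(b) the nearest-rank method: rank 13 → 450.
|453.6 − 450| = 3.6.

3.60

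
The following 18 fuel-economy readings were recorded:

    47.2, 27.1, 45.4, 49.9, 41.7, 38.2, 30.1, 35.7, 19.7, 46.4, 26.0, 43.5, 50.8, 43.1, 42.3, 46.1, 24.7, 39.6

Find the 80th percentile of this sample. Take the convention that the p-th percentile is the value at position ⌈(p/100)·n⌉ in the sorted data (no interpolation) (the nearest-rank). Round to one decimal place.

46.4

Sorted: 19.7, 24.7, 26.0, 27.1, 30.1, 35.7, 38.2, 39.6, 41.7, 42.3, 43.1, 43.5, 45.4, 46.1, 46.4, 47.2, 49.9, 50.8.
n = 18.
Position = ⌈80/100 · 18⌉ = ⌈14.4⌉ = 15.
The value at rank 15 is 46.4.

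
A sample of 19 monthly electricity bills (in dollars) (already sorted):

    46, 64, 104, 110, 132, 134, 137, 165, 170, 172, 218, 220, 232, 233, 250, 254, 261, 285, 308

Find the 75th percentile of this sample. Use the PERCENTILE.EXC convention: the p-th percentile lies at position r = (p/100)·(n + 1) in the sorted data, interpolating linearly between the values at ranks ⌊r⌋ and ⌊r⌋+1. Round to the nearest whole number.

n = 19.
r = (75/100)·(19 + 1) = 15.
r is an integer, so P75 is the value at rank 15: 250.

250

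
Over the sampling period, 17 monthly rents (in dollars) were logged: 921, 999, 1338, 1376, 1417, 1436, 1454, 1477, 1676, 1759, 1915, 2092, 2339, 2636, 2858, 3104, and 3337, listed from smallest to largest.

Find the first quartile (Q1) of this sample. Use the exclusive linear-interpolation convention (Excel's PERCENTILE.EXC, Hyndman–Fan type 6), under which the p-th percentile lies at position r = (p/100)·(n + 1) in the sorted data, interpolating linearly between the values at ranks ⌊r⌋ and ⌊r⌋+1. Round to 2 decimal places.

1396.50

n = 17.
r = (25/100)·(17 + 1) = 4.5.
Rank 4 is 1376 and rank 5 is 1417.
Interpolate: 1376 + 0.5·(1417 − 1376) = 1376 + 0.5·41 = 1396.5.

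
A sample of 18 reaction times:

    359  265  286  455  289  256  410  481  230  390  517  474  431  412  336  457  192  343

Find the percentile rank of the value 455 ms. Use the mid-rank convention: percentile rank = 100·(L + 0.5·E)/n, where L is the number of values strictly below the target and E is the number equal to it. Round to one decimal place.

75.0

Sorted: 192, 230, 256, 265, 286, 289, 336, 343, 359, 390, 410, 412, 431, 455, 457, 474, 481, 517.
Count below 455: L = 13; count equal: E = 1; n = 18.
Percentile rank = 100·(13 + 0.5·1)/18 = 100·13.5/18 = 75.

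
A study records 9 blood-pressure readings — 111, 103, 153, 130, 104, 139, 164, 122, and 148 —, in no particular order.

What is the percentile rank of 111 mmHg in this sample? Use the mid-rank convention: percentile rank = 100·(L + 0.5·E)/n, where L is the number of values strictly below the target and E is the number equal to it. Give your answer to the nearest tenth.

Sorted: 103, 104, 111, 122, 130, 139, 148, 153, 164.
Count below 111: L = 2; count equal: E = 1; n = 9.
Percentile rank = 100·(2 + 0.5·1)/9 = 100·2.5/9 = 27.78.

27.8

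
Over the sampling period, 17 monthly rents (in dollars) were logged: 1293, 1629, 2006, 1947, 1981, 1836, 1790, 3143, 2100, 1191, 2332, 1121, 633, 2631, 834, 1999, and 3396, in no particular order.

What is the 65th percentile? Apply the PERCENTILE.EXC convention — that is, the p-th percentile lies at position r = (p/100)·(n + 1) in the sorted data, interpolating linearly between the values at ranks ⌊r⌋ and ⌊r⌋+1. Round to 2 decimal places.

Sorted: 633, 834, 1121, 1191, 1293, 1629, 1790, 1836, 1947, 1981, 1999, 2006, 2100, 2332, 2631, 3143, 3396.
n = 17.
r = (65/100)·(17 + 1) = 11.7.
Rank 11 is 1999 and rank 12 is 2006.
Interpolate: 1999 + 0.7·(2006 − 1999) = 1999 + 0.7·7 = 2003.9.

2003.90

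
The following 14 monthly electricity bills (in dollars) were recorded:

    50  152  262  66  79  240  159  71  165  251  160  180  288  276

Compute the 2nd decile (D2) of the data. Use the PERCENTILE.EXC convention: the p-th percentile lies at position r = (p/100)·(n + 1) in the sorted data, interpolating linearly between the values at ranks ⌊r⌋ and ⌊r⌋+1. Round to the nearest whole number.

71

Sorted: 50, 66, 71, 79, 152, 159, 160, 165, 180, 240, 251, 262, 276, 288.
n = 14.
r = (20/100)·(14 + 1) = 3.
r is an integer, so P20 is the value at rank 3: 71.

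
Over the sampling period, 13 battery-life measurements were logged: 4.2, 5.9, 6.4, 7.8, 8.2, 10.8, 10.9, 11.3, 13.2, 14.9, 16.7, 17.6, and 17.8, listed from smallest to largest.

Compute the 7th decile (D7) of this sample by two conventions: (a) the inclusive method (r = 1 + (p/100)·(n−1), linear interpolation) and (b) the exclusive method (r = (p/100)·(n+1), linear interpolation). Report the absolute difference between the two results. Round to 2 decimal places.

n = 13.
(a) r = 9.4; between ranks 9 (13.2) and 10 (14.9): 13.88.
(b) r = 9.8; between ranks 9 (13.2) and 10 (14.9): 14.56.
|13.88 − 14.56| = 0.68.

0.68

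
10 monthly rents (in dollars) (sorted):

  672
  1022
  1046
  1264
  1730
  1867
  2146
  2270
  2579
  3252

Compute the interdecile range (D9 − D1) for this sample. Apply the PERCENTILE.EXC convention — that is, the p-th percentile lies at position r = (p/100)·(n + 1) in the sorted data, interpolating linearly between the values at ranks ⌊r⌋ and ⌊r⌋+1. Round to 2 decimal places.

2477.70

n = 10.
P10: r = 1.1; ranks 1–2 are 672, 1022; interpolating gives 707.
P90: r = 9.9; ranks 9–10 are 2579, 3252; interpolating gives 3184.7.
Difference: 3184.7 − 707 = 2477.7.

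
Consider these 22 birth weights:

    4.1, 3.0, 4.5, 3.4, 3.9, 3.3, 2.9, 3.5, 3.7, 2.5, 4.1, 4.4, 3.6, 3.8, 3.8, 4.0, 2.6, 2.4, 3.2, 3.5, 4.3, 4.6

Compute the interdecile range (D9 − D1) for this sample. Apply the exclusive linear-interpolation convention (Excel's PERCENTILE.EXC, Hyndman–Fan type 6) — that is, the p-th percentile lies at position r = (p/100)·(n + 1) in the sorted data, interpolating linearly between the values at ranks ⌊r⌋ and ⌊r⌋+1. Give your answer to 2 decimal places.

1.94

Sorted: 2.4, 2.5, 2.6, 2.9, 3.0, 3.2, 3.3, 3.4, 3.5, 3.5, 3.6, 3.7, 3.8, 3.8, 3.9, 4.0, 4.1, 4.1, 4.3, 4.4, 4.5, 4.6.
n = 22.
P10: r = 2.3; ranks 2–3 are 2.5, 2.6; interpolating gives 2.53.
P90: r = 20.7; ranks 20–21 are 4.4, 4.5; interpolating gives 4.47.
Difference: 4.47 − 2.53 = 1.94.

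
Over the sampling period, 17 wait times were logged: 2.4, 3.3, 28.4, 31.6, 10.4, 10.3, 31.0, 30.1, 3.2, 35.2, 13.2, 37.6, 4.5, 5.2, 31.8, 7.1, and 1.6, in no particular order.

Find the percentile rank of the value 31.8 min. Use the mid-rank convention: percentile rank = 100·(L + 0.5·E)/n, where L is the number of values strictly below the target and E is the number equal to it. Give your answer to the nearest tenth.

85.3

Sorted: 1.6, 2.4, 3.2, 3.3, 4.5, 5.2, 7.1, 10.3, 10.4, 13.2, 28.4, 30.1, 31.0, 31.6, 31.8, 35.2, 37.6.
Count below 31.8: L = 14; count equal: E = 1; n = 17.
Percentile rank = 100·(14 + 0.5·1)/17 = 100·14.5/17 = 85.29.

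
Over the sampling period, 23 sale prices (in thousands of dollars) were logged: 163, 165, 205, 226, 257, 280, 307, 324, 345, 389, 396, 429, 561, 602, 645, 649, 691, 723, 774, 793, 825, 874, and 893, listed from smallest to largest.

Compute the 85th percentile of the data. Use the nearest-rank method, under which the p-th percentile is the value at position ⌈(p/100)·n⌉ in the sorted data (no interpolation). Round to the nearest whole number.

n = 23.
Position = ⌈85/100 · 23⌉ = ⌈19.55⌉ = 20.
The value at rank 20 is 793.

793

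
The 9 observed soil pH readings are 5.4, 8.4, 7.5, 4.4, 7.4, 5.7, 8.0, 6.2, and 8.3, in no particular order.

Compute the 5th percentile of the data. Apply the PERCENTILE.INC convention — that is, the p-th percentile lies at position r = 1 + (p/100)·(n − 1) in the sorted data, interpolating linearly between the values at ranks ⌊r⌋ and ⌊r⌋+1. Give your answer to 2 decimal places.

Sorted: 4.4, 5.4, 5.7, 6.2, 7.4, 7.5, 8.0, 8.3, 8.4.
n = 9.
r = 1 + (5/100)·(9 − 1) = 1 + 0.4 = 1.4.
Rank 1 is 4.4 and rank 2 is 5.4.
Interpolate: 4.4 + 0.4·(5.4 − 4.4) = 4.4 + 0.4·1 = 4.8.

4.80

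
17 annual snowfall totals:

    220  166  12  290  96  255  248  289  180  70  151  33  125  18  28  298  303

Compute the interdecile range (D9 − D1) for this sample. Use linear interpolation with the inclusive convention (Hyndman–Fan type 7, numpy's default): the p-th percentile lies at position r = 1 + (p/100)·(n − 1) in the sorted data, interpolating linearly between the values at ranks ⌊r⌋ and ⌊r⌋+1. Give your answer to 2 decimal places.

269.20

Sorted: 12, 18, 28, 33, 70, 96, 125, 151, 166, 180, 220, 248, 255, 289, 290, 298, 303.
n = 17.
P10: r = 2.6; ranks 2–3 are 18, 28; interpolating gives 24.
P90: r = 15.4; ranks 15–16 are 290, 298; interpolating gives 293.2.
Difference: 293.2 − 24 = 269.2.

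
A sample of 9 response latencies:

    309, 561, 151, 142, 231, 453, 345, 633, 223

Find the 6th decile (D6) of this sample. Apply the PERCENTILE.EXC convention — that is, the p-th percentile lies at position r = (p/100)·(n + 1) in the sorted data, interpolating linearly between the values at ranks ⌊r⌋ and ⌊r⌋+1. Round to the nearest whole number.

345

Sorted: 142, 151, 223, 231, 309, 345, 453, 561, 633.
n = 9.
r = (60/100)·(9 + 1) = 6.
r is an integer, so P60 is the value at rank 6: 345.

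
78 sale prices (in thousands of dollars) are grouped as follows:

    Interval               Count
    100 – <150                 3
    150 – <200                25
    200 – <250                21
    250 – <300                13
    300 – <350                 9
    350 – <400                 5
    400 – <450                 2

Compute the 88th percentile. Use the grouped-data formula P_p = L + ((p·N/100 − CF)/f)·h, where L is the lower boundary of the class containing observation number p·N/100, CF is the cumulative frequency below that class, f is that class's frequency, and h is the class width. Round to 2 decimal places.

N = 78; target position k = 88/100 · 78 = 68.64.
Cumulative frequencies: 3, 28, 49, 62, 71, 76, 78.
Observation 68.64 falls in the class 300 – <350.
L = 300, CF = 62, f = 9, h = 50.
P88 = 300 + ((68.64 − 62)/9)·50 = 300 + 36.8889 = 336.889.

336.89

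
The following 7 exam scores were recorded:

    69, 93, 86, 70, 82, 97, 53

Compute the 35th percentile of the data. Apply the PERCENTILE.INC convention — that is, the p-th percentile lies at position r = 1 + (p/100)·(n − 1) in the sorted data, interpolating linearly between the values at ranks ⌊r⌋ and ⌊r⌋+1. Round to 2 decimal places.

Sorted: 53, 69, 70, 82, 86, 93, 97.
n = 7.
r = 1 + (35/100)·(7 − 1) = 1 + 2.1 = 3.1.
Rank 3 is 70 and rank 4 is 82.
Interpolate: 70 + 0.1·(82 − 70) = 70 + 0.1·12 = 71.2.

71.20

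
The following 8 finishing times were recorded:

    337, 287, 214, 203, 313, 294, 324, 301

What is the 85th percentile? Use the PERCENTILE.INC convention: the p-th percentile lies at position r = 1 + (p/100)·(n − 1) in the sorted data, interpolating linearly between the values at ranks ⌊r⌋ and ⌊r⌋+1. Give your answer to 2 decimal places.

323.45

Sorted: 203, 214, 287, 294, 301, 313, 324, 337.
n = 8.
r = 1 + (85/100)·(8 − 1) = 1 + 5.95 = 6.95.
Rank 6 is 313 and rank 7 is 324.
Interpolate: 313 + 0.95·(324 − 313) = 313 + 0.95·11 = 323.45.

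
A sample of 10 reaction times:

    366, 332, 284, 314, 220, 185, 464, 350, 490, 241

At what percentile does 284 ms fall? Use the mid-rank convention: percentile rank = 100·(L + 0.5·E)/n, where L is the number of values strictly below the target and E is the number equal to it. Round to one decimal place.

Sorted: 185, 220, 241, 284, 314, 332, 350, 366, 464, 490.
Count below 284: L = 3; count equal: E = 1; n = 10.
Percentile rank = 100·(3 + 0.5·1)/10 = 100·3.5/10 = 35.

35.0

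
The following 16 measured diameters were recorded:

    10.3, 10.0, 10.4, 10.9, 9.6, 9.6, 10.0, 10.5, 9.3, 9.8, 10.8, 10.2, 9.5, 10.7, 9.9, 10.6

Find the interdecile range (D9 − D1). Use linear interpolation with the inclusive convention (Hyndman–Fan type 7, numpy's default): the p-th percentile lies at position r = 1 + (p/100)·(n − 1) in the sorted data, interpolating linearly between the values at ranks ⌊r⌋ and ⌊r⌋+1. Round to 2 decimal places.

Sorted: 9.3, 9.5, 9.6, 9.6, 9.8, 9.9, 10.0, 10.0, 10.2, 10.3, 10.4, 10.5, 10.6, 10.7, 10.8, 10.9.
n = 16.
P10: r = 2.5; ranks 2–3 are 9.5, 9.6; interpolating gives 9.55.
P90: r = 14.5; ranks 14–15 are 10.7, 10.8; interpolating gives 10.75.
Difference: 10.75 − 9.55 = 1.2.

1.20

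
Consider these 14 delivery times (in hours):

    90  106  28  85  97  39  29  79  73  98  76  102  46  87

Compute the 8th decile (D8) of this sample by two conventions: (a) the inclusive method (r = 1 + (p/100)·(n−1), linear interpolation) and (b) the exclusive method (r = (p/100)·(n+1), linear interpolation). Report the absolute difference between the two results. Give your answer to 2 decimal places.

0.60

Sorted: 28, 29, 39, 46, 73, 76, 79, 85, 87, 90, 97, 98, 102, 106.
n = 14.
(a) r = 11.4; between ranks 11 (97) and 12 (98): 97.4.
(b) r = 12 → value at rank 12 = 98.
|97.4 − 98| = 0.6.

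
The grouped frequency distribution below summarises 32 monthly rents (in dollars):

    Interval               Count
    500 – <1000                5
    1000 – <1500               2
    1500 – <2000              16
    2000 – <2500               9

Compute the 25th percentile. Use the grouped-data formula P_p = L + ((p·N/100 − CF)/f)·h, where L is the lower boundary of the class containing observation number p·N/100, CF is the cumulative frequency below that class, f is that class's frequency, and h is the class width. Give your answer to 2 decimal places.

N = 32; target position k = 25/100 · 32 = 8.
Cumulative frequencies: 5, 7, 23, 32.
Observation 8 falls in the class 1500 – <2000.
L = 1500, CF = 7, f = 16, h = 500.
P25 = 1500 + ((8 − 7)/16)·500 = 1500 + 31.25 = 1531.25.

1531.25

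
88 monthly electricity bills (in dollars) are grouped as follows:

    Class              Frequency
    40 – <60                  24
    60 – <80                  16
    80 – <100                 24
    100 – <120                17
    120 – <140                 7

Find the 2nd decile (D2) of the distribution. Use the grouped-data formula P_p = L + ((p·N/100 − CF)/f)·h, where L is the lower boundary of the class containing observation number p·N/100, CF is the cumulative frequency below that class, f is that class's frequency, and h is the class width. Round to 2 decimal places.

54.67

N = 88; target position k = 20/100 · 88 = 17.6.
Cumulative frequencies: 24, 40, 64, 81, 88.
Observation 17.6 falls in the class 40 – <60.
L = 40, CF = 0, f = 24, h = 20.
P20 = 40 + ((17.6 − 0)/24)·20 = 40 + 14.6667 = 54.6667.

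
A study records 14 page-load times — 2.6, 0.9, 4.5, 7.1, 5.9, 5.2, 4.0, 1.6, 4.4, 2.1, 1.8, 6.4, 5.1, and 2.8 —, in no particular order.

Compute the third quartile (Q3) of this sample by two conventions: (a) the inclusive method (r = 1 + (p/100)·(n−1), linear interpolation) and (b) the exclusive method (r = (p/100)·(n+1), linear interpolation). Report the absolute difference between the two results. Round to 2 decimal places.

Sorted: 0.9, 1.6, 1.8, 2.1, 2.6, 2.8, 4.0, 4.4, 4.5, 5.1, 5.2, 5.9, 6.4, 7.1.
n = 14.
(a) r = 10.75; between ranks 10 (5.1) and 11 (5.2): 5.175.
(b) r = 11.25; between ranks 11 (5.2) and 12 (5.9): 5.375.
|5.175 − 5.375| = 0.2.

0.20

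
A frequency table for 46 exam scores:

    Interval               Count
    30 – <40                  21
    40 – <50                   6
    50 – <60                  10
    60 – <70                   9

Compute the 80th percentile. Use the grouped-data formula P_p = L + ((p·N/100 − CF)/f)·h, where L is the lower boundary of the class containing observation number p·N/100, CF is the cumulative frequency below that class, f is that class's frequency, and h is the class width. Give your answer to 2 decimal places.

59.80

N = 46; target position k = 80/100 · 46 = 36.8.
Cumulative frequencies: 21, 27, 37, 46.
Observation 36.8 falls in the class 50 – <60.
L = 50, CF = 27, f = 10, h = 10.
P80 = 50 + ((36.8 − 27)/10)·10 = 50 + 9.8 = 59.8.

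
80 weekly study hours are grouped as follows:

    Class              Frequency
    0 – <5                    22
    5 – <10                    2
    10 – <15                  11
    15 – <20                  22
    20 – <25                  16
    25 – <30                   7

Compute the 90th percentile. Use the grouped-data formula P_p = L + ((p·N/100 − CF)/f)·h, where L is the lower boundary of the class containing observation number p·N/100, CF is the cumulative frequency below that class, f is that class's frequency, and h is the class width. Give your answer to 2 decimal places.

N = 80; target position k = 90/100 · 80 = 72.
Cumulative frequencies: 22, 24, 35, 57, 73, 80.
Observation 72 falls in the class 20 – <25.
L = 20, CF = 57, f = 16, h = 5.
P90 = 20 + ((72 − 57)/16)·5 = 20 + 4.6875 = 24.6875.

24.69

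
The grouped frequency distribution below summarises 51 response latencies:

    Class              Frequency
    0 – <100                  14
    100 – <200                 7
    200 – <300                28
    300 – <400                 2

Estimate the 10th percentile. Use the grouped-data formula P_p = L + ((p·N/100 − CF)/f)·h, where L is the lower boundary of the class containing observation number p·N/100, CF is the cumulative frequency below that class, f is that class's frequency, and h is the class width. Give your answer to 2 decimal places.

36.43

N = 51; target position k = 10/100 · 51 = 5.1.
Cumulative frequencies: 14, 21, 49, 51.
Observation 5.1 falls in the class 0 – <100.
L = 0, CF = 0, f = 14, h = 100.
P10 = 0 + ((5.1 − 0)/14)·100 = 0 + 36.4286 = 36.4286.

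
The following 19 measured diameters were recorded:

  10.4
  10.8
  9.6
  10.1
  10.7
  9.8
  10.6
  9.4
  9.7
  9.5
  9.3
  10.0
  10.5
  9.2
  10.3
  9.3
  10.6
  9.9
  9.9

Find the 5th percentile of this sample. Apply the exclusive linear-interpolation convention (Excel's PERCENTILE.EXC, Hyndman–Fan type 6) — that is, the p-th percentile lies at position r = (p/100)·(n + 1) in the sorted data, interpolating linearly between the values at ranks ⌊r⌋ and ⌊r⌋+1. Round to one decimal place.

9.2

Sorted: 9.2, 9.3, 9.3, 9.4, 9.5, 9.6, 9.7, 9.8, 9.9, 9.9, 10.0, 10.1, 10.3, 10.4, 10.5, 10.6, 10.6, 10.7, 10.8.
n = 19.
r = (5/100)·(19 + 1) = 1.
r is an integer, so P5 is the value at rank 1: 9.2.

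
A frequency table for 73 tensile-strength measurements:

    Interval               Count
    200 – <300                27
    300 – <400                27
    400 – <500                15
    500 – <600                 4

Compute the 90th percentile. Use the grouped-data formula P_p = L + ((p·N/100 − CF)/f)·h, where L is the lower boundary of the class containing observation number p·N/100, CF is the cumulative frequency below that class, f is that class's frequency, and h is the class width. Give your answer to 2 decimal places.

N = 73; target position k = 90/100 · 73 = 65.7.
Cumulative frequencies: 27, 54, 69, 73.
Observation 65.7 falls in the class 400 – <500.
L = 400, CF = 54, f = 15, h = 100.
P90 = 400 + ((65.7 − 54)/15)·100 = 400 + 78 = 478.

478.00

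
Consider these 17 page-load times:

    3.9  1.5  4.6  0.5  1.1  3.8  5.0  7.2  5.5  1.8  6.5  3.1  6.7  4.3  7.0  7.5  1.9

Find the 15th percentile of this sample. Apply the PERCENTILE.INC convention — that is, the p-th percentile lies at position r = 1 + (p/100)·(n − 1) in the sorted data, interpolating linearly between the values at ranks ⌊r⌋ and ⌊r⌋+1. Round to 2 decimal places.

Sorted: 0.5, 1.1, 1.5, 1.8, 1.9, 3.1, 3.8, 3.9, 4.3, 4.6, 5.0, 5.5, 6.5, 6.7, 7.0, 7.2, 7.5.
n = 17.
r = 1 + (15/100)·(17 − 1) = 1 + 2.4 = 3.4.
Rank 3 is 1.5 and rank 4 is 1.8.
Interpolate: 1.5 + 0.4·(1.8 − 1.5) = 1.5 + 0.4·0.3 = 1.62.

1.62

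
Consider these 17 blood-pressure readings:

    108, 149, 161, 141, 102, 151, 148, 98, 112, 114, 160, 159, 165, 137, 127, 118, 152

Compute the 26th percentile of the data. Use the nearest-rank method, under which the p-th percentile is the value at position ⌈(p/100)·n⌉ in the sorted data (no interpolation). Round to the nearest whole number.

114

Sorted: 98, 102, 108, 112, 114, 118, 127, 137, 141, 148, 149, 151, 152, 159, 160, 161, 165.
n = 17.
Position = ⌈26/100 · 17⌉ = ⌈4.42⌉ = 5.
The value at rank 5 is 114.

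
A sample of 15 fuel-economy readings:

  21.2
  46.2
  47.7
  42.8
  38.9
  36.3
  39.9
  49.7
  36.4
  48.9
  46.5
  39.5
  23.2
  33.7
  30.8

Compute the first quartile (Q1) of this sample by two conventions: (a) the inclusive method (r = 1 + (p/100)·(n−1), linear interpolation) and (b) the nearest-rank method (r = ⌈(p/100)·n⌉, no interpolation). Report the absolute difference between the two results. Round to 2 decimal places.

Sorted: 21.2, 23.2, 30.8, 33.7, 36.3, 36.4, 38.9, 39.5, 39.9, 42.8, 46.2, 46.5, 47.7, 48.9, 49.7.
n = 15.
(a) r = 4.5; between ranks 4 (33.7) and 5 (36.3): 35.
(b) the nearest-rank method: rank 4 → 33.7.
|35 − 33.7| = 1.3.

1.30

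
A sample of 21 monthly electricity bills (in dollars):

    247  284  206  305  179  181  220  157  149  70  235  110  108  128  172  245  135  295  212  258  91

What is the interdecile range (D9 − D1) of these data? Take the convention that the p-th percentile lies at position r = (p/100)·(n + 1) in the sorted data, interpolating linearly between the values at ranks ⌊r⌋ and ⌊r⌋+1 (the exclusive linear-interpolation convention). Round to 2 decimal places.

Sorted: 70, 91, 108, 110, 128, 135, 149, 157, 172, 179, 181, 206, 212, 220, 235, 245, 247, 258, 284, 295, 305.
n = 21.
P10: r = 2.2; ranks 2–3 are 91, 108; interpolating gives 94.4.
P90: r = 19.8; ranks 19–20 are 284, 295; interpolating gives 292.8.
Difference: 292.8 − 94.4 = 198.4.

198.40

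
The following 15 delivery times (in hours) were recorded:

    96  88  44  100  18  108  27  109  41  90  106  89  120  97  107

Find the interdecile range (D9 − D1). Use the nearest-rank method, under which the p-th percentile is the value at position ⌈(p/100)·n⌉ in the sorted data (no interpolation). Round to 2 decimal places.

Sorted: 18, 27, 41, 44, 88, 89, 90, 96, 97, 100, 106, 107, 108, 109, 120.
n = 15.
P10: rank ⌈10/100·15⌉ = 2 → 27.
P90: rank ⌈90/100·15⌉ = 14 → 109.
Difference: 109 − 27 = 82.

82.00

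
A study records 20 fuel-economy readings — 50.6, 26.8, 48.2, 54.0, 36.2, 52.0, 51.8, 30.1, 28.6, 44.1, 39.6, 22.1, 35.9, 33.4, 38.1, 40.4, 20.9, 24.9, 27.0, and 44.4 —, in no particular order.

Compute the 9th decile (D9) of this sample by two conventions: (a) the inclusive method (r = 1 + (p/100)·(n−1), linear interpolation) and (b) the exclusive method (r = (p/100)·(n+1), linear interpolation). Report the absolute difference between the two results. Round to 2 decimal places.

Sorted: 20.9, 22.1, 24.9, 26.8, 27.0, 28.6, 30.1, 33.4, 35.9, 36.2, 38.1, 39.6, 40.4, 44.1, 44.4, 48.2, 50.6, 51.8, 52.0, 54.0.
n = 20.
(a) r = 18.1; between ranks 18 (51.8) and 19 (52.0): 51.82.
(b) r = 18.9; between ranks 18 (51.8) and 19 (52.0): 51.98.
|51.82 − 51.98| = 0.16.

0.16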